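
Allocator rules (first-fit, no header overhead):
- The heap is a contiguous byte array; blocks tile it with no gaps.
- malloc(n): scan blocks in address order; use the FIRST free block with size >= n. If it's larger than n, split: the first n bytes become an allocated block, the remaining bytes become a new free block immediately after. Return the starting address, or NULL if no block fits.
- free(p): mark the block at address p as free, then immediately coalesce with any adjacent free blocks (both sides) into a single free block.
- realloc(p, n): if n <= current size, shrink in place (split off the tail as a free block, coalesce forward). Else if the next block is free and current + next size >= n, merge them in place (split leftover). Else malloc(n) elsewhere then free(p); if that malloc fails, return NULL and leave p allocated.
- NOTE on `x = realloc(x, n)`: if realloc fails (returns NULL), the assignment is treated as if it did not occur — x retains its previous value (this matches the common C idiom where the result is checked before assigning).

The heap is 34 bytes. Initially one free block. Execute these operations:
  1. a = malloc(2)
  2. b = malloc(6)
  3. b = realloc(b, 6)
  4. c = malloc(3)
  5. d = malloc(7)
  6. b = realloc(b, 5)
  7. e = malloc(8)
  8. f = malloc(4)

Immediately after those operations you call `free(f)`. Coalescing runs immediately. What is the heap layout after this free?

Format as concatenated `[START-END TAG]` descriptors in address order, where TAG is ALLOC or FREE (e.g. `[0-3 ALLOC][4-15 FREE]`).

Answer: [0-1 ALLOC][2-6 ALLOC][7-7 FREE][8-10 ALLOC][11-17 ALLOC][18-25 ALLOC][26-33 FREE]

Derivation:
Op 1: a = malloc(2) -> a = 0; heap: [0-1 ALLOC][2-33 FREE]
Op 2: b = malloc(6) -> b = 2; heap: [0-1 ALLOC][2-7 ALLOC][8-33 FREE]
Op 3: b = realloc(b, 6) -> b = 2; heap: [0-1 ALLOC][2-7 ALLOC][8-33 FREE]
Op 4: c = malloc(3) -> c = 8; heap: [0-1 ALLOC][2-7 ALLOC][8-10 ALLOC][11-33 FREE]
Op 5: d = malloc(7) -> d = 11; heap: [0-1 ALLOC][2-7 ALLOC][8-10 ALLOC][11-17 ALLOC][18-33 FREE]
Op 6: b = realloc(b, 5) -> b = 2; heap: [0-1 ALLOC][2-6 ALLOC][7-7 FREE][8-10 ALLOC][11-17 ALLOC][18-33 FREE]
Op 7: e = malloc(8) -> e = 18; heap: [0-1 ALLOC][2-6 ALLOC][7-7 FREE][8-10 ALLOC][11-17 ALLOC][18-25 ALLOC][26-33 FREE]
Op 8: f = malloc(4) -> f = 26; heap: [0-1 ALLOC][2-6 ALLOC][7-7 FREE][8-10 ALLOC][11-17 ALLOC][18-25 ALLOC][26-29 ALLOC][30-33 FREE]
free(f): f = 26 -> block [26-29 ALLOC]; mark free, coalesce with adjacent free neighbors -> [0-1 ALLOC][2-6 ALLOC][7-7 FREE][8-10 ALLOC][11-17 ALLOC][18-25 ALLOC][26-33 FREE]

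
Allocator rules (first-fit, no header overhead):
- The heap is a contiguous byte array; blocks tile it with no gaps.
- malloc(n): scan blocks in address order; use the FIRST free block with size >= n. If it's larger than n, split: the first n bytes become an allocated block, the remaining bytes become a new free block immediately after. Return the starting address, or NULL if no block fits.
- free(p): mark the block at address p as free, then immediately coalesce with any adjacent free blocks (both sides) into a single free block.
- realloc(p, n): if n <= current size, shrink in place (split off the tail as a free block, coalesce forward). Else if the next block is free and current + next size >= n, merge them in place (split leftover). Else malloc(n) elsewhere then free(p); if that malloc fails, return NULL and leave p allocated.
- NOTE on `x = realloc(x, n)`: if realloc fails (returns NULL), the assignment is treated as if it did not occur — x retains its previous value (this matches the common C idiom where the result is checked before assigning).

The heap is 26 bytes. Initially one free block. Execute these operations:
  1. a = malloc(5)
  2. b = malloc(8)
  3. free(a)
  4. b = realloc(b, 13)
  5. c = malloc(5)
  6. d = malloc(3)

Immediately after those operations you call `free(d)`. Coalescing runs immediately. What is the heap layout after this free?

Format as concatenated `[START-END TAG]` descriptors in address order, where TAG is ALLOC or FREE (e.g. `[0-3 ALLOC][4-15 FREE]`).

Answer: [0-4 ALLOC][5-17 ALLOC][18-25 FREE]

Derivation:
Op 1: a = malloc(5) -> a = 0; heap: [0-4 ALLOC][5-25 FREE]
Op 2: b = malloc(8) -> b = 5; heap: [0-4 ALLOC][5-12 ALLOC][13-25 FREE]
Op 3: free(a) -> (freed a); heap: [0-4 FREE][5-12 ALLOC][13-25 FREE]
Op 4: b = realloc(b, 13) -> b = 5; heap: [0-4 FREE][5-17 ALLOC][18-25 FREE]
Op 5: c = malloc(5) -> c = 0; heap: [0-4 ALLOC][5-17 ALLOC][18-25 FREE]
Op 6: d = malloc(3) -> d = 18; heap: [0-4 ALLOC][5-17 ALLOC][18-20 ALLOC][21-25 FREE]
free(d): d = 18 -> block [18-20 ALLOC]; mark free, coalesce with adjacent free neighbors -> [0-4 ALLOC][5-17 ALLOC][18-25 FREE]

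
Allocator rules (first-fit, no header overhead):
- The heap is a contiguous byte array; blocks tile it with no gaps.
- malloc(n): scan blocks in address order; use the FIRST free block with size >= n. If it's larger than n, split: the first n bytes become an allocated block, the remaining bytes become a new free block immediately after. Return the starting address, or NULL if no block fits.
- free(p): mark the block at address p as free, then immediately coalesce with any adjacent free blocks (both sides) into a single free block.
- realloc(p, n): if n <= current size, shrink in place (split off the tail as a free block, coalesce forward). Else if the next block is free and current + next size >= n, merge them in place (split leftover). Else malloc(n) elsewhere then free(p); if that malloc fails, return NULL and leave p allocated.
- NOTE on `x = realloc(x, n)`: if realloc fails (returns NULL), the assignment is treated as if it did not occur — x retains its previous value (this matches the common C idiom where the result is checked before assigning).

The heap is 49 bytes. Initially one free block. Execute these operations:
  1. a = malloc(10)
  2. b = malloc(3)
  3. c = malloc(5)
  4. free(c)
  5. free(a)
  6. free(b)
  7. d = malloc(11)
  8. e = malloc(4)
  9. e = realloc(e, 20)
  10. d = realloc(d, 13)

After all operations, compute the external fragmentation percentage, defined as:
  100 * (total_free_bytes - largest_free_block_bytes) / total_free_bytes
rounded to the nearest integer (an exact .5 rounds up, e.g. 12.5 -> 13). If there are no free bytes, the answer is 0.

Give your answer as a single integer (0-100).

Answer: 31

Derivation:
Op 1: a = malloc(10) -> a = 0; heap: [0-9 ALLOC][10-48 FREE]
Op 2: b = malloc(3) -> b = 10; heap: [0-9 ALLOC][10-12 ALLOC][13-48 FREE]
Op 3: c = malloc(5) -> c = 13; heap: [0-9 ALLOC][10-12 ALLOC][13-17 ALLOC][18-48 FREE]
Op 4: free(c) -> (freed c); heap: [0-9 ALLOC][10-12 ALLOC][13-48 FREE]
Op 5: free(a) -> (freed a); heap: [0-9 FREE][10-12 ALLOC][13-48 FREE]
Op 6: free(b) -> (freed b); heap: [0-48 FREE]
Op 7: d = malloc(11) -> d = 0; heap: [0-10 ALLOC][11-48 FREE]
Op 8: e = malloc(4) -> e = 11; heap: [0-10 ALLOC][11-14 ALLOC][15-48 FREE]
Op 9: e = realloc(e, 20) -> e = 11; heap: [0-10 ALLOC][11-30 ALLOC][31-48 FREE]
Op 10: d = realloc(d, 13) -> d = 31; heap: [0-10 FREE][11-30 ALLOC][31-43 ALLOC][44-48 FREE]
Free blocks: [11 5] total_free=16 largest=11 -> 100*(16-11)/16 = 500/16 = 31.25 -> rounds to 31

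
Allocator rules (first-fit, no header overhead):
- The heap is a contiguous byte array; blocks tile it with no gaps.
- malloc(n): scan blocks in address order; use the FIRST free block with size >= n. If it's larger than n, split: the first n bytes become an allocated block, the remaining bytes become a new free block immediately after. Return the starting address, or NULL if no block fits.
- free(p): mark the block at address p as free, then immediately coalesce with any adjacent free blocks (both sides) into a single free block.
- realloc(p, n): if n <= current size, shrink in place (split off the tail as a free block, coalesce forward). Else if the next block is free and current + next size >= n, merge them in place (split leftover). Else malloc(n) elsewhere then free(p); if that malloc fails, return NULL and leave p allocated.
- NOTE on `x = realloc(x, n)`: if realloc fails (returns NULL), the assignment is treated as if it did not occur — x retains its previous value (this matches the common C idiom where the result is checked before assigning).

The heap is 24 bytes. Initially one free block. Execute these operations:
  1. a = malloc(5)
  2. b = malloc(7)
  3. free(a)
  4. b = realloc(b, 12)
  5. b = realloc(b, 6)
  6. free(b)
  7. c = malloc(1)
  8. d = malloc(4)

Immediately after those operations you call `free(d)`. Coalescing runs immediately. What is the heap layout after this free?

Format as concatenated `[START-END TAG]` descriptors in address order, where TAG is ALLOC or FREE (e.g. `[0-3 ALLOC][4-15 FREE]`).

Op 1: a = malloc(5) -> a = 0; heap: [0-4 ALLOC][5-23 FREE]
Op 2: b = malloc(7) -> b = 5; heap: [0-4 ALLOC][5-11 ALLOC][12-23 FREE]
Op 3: free(a) -> (freed a); heap: [0-4 FREE][5-11 ALLOC][12-23 FREE]
Op 4: b = realloc(b, 12) -> b = 5; heap: [0-4 FREE][5-16 ALLOC][17-23 FREE]
Op 5: b = realloc(b, 6) -> b = 5; heap: [0-4 FREE][5-10 ALLOC][11-23 FREE]
Op 6: free(b) -> (freed b); heap: [0-23 FREE]
Op 7: c = malloc(1) -> c = 0; heap: [0-0 ALLOC][1-23 FREE]
Op 8: d = malloc(4) -> d = 1; heap: [0-0 ALLOC][1-4 ALLOC][5-23 FREE]
free(d): d = 1 -> block [1-4 ALLOC]; mark free, coalesce with adjacent free neighbors -> [0-0 ALLOC][1-23 FREE]

Answer: [0-0 ALLOC][1-23 FREE]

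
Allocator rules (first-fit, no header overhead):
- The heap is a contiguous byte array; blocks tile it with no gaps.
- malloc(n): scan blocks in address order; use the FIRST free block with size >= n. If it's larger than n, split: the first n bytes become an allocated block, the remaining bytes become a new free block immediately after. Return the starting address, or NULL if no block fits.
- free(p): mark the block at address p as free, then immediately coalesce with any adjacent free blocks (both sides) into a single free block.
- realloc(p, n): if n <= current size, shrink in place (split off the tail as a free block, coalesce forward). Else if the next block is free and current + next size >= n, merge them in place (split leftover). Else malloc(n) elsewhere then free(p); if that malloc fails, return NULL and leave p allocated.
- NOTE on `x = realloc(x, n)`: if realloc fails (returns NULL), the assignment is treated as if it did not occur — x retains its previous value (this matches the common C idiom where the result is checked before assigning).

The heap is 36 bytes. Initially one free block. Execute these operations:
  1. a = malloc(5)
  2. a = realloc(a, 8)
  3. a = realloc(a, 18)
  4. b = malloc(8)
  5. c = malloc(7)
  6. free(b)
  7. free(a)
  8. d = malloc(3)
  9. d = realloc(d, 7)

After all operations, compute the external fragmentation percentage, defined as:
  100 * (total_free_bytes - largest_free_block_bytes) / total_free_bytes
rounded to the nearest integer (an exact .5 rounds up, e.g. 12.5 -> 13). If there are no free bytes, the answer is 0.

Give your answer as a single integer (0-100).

Op 1: a = malloc(5) -> a = 0; heap: [0-4 ALLOC][5-35 FREE]
Op 2: a = realloc(a, 8) -> a = 0; heap: [0-7 ALLOC][8-35 FREE]
Op 3: a = realloc(a, 18) -> a = 0; heap: [0-17 ALLOC][18-35 FREE]
Op 4: b = malloc(8) -> b = 18; heap: [0-17 ALLOC][18-25 ALLOC][26-35 FREE]
Op 5: c = malloc(7) -> c = 26; heap: [0-17 ALLOC][18-25 ALLOC][26-32 ALLOC][33-35 FREE]
Op 6: free(b) -> (freed b); heap: [0-17 ALLOC][18-25 FREE][26-32 ALLOC][33-35 FREE]
Op 7: free(a) -> (freed a); heap: [0-25 FREE][26-32 ALLOC][33-35 FREE]
Op 8: d = malloc(3) -> d = 0; heap: [0-2 ALLOC][3-25 FREE][26-32 ALLOC][33-35 FREE]
Op 9: d = realloc(d, 7) -> d = 0; heap: [0-6 ALLOC][7-25 FREE][26-32 ALLOC][33-35 FREE]
Free blocks: [19 3] total_free=22 largest=19 -> 100*(22-19)/22 = 300/22 ≈ 13.636 -> rounds to 14

Answer: 14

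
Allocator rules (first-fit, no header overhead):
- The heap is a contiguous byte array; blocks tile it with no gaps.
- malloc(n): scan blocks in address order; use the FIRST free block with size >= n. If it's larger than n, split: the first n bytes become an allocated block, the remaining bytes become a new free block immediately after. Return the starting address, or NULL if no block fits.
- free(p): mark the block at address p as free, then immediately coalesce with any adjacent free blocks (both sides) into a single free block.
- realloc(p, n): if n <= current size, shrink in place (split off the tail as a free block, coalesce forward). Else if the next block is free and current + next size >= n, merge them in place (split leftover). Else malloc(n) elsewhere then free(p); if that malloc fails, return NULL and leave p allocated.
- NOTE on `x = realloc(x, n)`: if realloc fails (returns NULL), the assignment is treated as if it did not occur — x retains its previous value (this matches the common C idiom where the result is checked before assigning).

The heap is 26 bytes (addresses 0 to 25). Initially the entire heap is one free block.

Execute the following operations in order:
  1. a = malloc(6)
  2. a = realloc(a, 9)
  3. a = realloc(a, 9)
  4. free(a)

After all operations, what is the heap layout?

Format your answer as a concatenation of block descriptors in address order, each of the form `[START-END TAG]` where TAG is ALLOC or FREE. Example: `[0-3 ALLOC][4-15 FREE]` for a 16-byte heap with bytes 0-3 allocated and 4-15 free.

Answer: [0-25 FREE]

Derivation:
Op 1: a = malloc(6) -> a = 0; heap: [0-5 ALLOC][6-25 FREE]
Op 2: a = realloc(a, 9) -> a = 0; heap: [0-8 ALLOC][9-25 FREE]
Op 3: a = realloc(a, 9) -> a = 0; heap: [0-8 ALLOC][9-25 FREE]
Op 4: free(a) -> (freed a); heap: [0-25 FREE]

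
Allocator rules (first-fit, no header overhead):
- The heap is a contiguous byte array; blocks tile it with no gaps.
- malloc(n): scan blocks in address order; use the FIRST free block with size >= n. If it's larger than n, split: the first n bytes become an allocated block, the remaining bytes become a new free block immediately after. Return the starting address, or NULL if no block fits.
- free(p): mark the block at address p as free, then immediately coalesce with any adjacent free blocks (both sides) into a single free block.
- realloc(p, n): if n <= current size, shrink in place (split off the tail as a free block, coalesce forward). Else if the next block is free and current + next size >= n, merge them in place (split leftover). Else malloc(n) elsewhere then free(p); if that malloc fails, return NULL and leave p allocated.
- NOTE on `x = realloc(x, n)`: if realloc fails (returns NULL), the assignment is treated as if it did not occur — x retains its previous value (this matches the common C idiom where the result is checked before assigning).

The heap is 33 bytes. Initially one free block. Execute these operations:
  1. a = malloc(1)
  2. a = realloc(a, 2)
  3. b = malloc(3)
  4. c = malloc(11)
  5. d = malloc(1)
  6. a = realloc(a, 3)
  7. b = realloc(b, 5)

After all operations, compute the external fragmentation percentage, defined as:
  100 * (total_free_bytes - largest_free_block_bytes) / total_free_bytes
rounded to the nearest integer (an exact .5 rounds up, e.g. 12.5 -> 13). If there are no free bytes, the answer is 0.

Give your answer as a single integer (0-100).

Op 1: a = malloc(1) -> a = 0; heap: [0-0 ALLOC][1-32 FREE]
Op 2: a = realloc(a, 2) -> a = 0; heap: [0-1 ALLOC][2-32 FREE]
Op 3: b = malloc(3) -> b = 2; heap: [0-1 ALLOC][2-4 ALLOC][5-32 FREE]
Op 4: c = malloc(11) -> c = 5; heap: [0-1 ALLOC][2-4 ALLOC][5-15 ALLOC][16-32 FREE]
Op 5: d = malloc(1) -> d = 16; heap: [0-1 ALLOC][2-4 ALLOC][5-15 ALLOC][16-16 ALLOC][17-32 FREE]
Op 6: a = realloc(a, 3) -> a = 17; heap: [0-1 FREE][2-4 ALLOC][5-15 ALLOC][16-16 ALLOC][17-19 ALLOC][20-32 FREE]
Op 7: b = realloc(b, 5) -> b = 20; heap: [0-4 FREE][5-15 ALLOC][16-16 ALLOC][17-19 ALLOC][20-24 ALLOC][25-32 FREE]
Free blocks: [5 8] total_free=13 largest=8 -> 100*(13-8)/13 = 500/13 ≈ 38.462 -> rounds to 38

Answer: 38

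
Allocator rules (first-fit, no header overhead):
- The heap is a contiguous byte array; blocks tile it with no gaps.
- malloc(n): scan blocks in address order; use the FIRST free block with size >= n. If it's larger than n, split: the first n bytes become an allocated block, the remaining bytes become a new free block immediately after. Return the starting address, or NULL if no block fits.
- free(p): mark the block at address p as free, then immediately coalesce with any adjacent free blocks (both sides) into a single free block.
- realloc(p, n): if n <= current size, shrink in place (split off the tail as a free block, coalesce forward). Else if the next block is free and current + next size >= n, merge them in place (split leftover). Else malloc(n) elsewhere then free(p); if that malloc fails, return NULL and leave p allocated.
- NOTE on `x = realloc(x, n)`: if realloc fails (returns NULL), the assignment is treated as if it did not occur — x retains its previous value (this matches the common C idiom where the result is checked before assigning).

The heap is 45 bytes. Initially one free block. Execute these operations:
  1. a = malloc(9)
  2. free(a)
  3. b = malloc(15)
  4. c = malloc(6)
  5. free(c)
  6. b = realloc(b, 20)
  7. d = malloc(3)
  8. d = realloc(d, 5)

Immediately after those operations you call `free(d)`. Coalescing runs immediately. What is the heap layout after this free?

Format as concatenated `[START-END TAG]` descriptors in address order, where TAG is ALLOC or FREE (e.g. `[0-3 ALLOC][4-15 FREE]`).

Answer: [0-19 ALLOC][20-44 FREE]

Derivation:
Op 1: a = malloc(9) -> a = 0; heap: [0-8 ALLOC][9-44 FREE]
Op 2: free(a) -> (freed a); heap: [0-44 FREE]
Op 3: b = malloc(15) -> b = 0; heap: [0-14 ALLOC][15-44 FREE]
Op 4: c = malloc(6) -> c = 15; heap: [0-14 ALLOC][15-20 ALLOC][21-44 FREE]
Op 5: free(c) -> (freed c); heap: [0-14 ALLOC][15-44 FREE]
Op 6: b = realloc(b, 20) -> b = 0; heap: [0-19 ALLOC][20-44 FREE]
Op 7: d = malloc(3) -> d = 20; heap: [0-19 ALLOC][20-22 ALLOC][23-44 FREE]
Op 8: d = realloc(d, 5) -> d = 20; heap: [0-19 ALLOC][20-24 ALLOC][25-44 FREE]
free(d): d = 20 -> block [20-24 ALLOC]; mark free, coalesce with adjacent free neighbors -> [0-19 ALLOC][20-44 FREE]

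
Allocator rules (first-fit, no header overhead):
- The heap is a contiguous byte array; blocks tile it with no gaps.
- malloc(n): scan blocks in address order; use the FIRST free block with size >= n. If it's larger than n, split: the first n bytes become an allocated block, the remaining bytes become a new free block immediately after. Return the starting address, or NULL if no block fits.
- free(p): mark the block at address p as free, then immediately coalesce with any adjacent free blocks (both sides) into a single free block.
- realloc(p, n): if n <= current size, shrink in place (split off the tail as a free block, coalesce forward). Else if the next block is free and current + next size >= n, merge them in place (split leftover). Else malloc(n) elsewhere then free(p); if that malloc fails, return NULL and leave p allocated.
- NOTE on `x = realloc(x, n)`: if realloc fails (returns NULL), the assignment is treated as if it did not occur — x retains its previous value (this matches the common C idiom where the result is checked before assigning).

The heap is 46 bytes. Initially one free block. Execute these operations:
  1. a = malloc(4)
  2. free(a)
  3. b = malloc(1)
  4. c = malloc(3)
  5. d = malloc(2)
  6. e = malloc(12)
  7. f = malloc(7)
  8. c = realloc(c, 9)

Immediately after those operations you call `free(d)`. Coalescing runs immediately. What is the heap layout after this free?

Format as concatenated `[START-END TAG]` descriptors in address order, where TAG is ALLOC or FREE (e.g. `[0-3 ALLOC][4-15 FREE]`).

Answer: [0-0 ALLOC][1-5 FREE][6-17 ALLOC][18-24 ALLOC][25-33 ALLOC][34-45 FREE]

Derivation:
Op 1: a = malloc(4) -> a = 0; heap: [0-3 ALLOC][4-45 FREE]
Op 2: free(a) -> (freed a); heap: [0-45 FREE]
Op 3: b = malloc(1) -> b = 0; heap: [0-0 ALLOC][1-45 FREE]
Op 4: c = malloc(3) -> c = 1; heap: [0-0 ALLOC][1-3 ALLOC][4-45 FREE]
Op 5: d = malloc(2) -> d = 4; heap: [0-0 ALLOC][1-3 ALLOC][4-5 ALLOC][6-45 FREE]
Op 6: e = malloc(12) -> e = 6; heap: [0-0 ALLOC][1-3 ALLOC][4-5 ALLOC][6-17 ALLOC][18-45 FREE]
Op 7: f = malloc(7) -> f = 18; heap: [0-0 ALLOC][1-3 ALLOC][4-5 ALLOC][6-17 ALLOC][18-24 ALLOC][25-45 FREE]
Op 8: c = realloc(c, 9) -> c = 25; heap: [0-0 ALLOC][1-3 FREE][4-5 ALLOC][6-17 ALLOC][18-24 ALLOC][25-33 ALLOC][34-45 FREE]
free(d): d = 4 -> block [4-5 ALLOC]; mark free, coalesce with adjacent free neighbors -> [0-0 ALLOC][1-5 FREE][6-17 ALLOC][18-24 ALLOC][25-33 ALLOC][34-45 FREE]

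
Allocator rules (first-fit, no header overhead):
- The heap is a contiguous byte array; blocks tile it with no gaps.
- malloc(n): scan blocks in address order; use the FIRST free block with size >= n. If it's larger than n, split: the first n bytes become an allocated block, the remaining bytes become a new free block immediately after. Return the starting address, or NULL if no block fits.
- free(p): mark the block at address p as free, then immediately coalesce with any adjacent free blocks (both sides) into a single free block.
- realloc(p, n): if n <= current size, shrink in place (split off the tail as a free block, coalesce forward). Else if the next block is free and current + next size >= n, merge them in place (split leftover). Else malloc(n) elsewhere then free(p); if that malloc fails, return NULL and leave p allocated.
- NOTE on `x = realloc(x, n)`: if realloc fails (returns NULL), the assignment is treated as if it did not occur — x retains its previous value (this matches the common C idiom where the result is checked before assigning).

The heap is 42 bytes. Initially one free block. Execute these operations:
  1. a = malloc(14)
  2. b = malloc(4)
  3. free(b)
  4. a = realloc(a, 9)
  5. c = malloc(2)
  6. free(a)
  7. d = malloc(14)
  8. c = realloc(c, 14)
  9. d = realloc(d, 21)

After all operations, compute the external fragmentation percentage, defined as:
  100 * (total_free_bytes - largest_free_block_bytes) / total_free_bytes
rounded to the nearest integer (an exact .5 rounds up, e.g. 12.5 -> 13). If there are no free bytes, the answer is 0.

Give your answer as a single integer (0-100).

Op 1: a = malloc(14) -> a = 0; heap: [0-13 ALLOC][14-41 FREE]
Op 2: b = malloc(4) -> b = 14; heap: [0-13 ALLOC][14-17 ALLOC][18-41 FREE]
Op 3: free(b) -> (freed b); heap: [0-13 ALLOC][14-41 FREE]
Op 4: a = realloc(a, 9) -> a = 0; heap: [0-8 ALLOC][9-41 FREE]
Op 5: c = malloc(2) -> c = 9; heap: [0-8 ALLOC][9-10 ALLOC][11-41 FREE]
Op 6: free(a) -> (freed a); heap: [0-8 FREE][9-10 ALLOC][11-41 FREE]
Op 7: d = malloc(14) -> d = 11; heap: [0-8 FREE][9-10 ALLOC][11-24 ALLOC][25-41 FREE]
Op 8: c = realloc(c, 14) -> c = 25; heap: [0-10 FREE][11-24 ALLOC][25-38 ALLOC][39-41 FREE]
Op 9: d = realloc(d, 21) -> NULL (d unchanged); heap: [0-10 FREE][11-24 ALLOC][25-38 ALLOC][39-41 FREE]
Free blocks: [11 3] total_free=14 largest=11 -> 100*(14-11)/14 = 300/14 ≈ 21.429 -> rounds to 21

Answer: 21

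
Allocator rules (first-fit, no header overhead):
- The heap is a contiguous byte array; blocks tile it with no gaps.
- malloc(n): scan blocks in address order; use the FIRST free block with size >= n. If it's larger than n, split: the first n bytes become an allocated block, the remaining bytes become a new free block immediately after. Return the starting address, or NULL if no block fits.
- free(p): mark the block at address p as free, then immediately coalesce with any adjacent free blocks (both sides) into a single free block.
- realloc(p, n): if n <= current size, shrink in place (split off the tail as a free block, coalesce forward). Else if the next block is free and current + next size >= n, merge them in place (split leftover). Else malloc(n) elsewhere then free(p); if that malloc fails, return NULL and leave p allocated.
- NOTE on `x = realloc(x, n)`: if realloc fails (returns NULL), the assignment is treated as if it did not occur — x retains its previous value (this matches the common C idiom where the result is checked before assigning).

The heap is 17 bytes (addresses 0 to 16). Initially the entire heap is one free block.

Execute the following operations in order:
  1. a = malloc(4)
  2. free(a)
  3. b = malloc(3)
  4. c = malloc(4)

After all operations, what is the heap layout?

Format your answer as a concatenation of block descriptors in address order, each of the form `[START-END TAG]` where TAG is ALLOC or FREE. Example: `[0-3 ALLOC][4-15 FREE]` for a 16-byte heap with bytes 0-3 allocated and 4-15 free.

Op 1: a = malloc(4) -> a = 0; heap: [0-3 ALLOC][4-16 FREE]
Op 2: free(a) -> (freed a); heap: [0-16 FREE]
Op 3: b = malloc(3) -> b = 0; heap: [0-2 ALLOC][3-16 FREE]
Op 4: c = malloc(4) -> c = 3; heap: [0-2 ALLOC][3-6 ALLOC][7-16 FREE]

Answer: [0-2 ALLOC][3-6 ALLOC][7-16 FREE]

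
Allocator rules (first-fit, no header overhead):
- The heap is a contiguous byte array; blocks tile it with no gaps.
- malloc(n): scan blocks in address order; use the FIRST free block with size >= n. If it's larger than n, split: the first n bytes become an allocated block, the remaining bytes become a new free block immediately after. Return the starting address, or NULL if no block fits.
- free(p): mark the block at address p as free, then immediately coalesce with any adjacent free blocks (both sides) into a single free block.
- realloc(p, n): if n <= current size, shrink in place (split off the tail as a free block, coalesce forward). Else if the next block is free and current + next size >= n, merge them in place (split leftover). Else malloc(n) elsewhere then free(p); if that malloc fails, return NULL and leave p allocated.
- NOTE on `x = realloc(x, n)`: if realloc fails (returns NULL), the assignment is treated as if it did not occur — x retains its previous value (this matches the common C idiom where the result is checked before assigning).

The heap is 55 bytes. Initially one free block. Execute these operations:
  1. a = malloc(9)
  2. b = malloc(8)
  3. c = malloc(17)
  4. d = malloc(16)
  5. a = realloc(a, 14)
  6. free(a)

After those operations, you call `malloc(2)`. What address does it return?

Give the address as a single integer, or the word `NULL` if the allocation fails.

Op 1: a = malloc(9) -> a = 0; heap: [0-8 ALLOC][9-54 FREE]
Op 2: b = malloc(8) -> b = 9; heap: [0-8 ALLOC][9-16 ALLOC][17-54 FREE]
Op 3: c = malloc(17) -> c = 17; heap: [0-8 ALLOC][9-16 ALLOC][17-33 ALLOC][34-54 FREE]
Op 4: d = malloc(16) -> d = 34; heap: [0-8 ALLOC][9-16 ALLOC][17-33 ALLOC][34-49 ALLOC][50-54 FREE]
Op 5: a = realloc(a, 14) -> NULL (a unchanged); heap: [0-8 ALLOC][9-16 ALLOC][17-33 ALLOC][34-49 ALLOC][50-54 FREE]
Op 6: free(a) -> (freed a); heap: [0-8 FREE][9-16 ALLOC][17-33 ALLOC][34-49 ALLOC][50-54 FREE]
malloc(2): first-fit scan over [0-8 FREE][9-16 ALLOC][17-33 ALLOC][34-49 ALLOC][50-54 FREE] -> 0

Answer: 0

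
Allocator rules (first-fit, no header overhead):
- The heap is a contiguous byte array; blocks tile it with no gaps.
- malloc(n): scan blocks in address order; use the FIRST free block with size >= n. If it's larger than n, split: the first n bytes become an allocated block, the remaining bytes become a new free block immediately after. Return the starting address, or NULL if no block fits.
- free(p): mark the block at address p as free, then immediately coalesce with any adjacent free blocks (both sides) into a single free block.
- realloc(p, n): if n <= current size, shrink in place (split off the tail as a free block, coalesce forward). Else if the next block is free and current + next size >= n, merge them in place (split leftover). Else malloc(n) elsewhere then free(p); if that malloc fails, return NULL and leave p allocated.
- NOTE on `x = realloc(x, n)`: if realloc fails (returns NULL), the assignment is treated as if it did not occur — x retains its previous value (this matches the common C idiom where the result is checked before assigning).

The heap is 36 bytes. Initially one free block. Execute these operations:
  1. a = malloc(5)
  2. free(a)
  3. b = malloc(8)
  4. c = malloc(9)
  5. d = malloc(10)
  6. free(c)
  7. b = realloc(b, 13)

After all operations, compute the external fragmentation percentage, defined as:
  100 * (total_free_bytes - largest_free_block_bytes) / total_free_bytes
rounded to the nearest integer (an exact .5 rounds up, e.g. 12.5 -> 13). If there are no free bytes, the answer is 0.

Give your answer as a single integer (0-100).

Answer: 31

Derivation:
Op 1: a = malloc(5) -> a = 0; heap: [0-4 ALLOC][5-35 FREE]
Op 2: free(a) -> (freed a); heap: [0-35 FREE]
Op 3: b = malloc(8) -> b = 0; heap: [0-7 ALLOC][8-35 FREE]
Op 4: c = malloc(9) -> c = 8; heap: [0-7 ALLOC][8-16 ALLOC][17-35 FREE]
Op 5: d = malloc(10) -> d = 17; heap: [0-7 ALLOC][8-16 ALLOC][17-26 ALLOC][27-35 FREE]
Op 6: free(c) -> (freed c); heap: [0-7 ALLOC][8-16 FREE][17-26 ALLOC][27-35 FREE]
Op 7: b = realloc(b, 13) -> b = 0; heap: [0-12 ALLOC][13-16 FREE][17-26 ALLOC][27-35 FREE]
Free blocks: [4 9] total_free=13 largest=9 -> 100*(13-9)/13 = 400/13 ≈ 30.769 -> rounds to 31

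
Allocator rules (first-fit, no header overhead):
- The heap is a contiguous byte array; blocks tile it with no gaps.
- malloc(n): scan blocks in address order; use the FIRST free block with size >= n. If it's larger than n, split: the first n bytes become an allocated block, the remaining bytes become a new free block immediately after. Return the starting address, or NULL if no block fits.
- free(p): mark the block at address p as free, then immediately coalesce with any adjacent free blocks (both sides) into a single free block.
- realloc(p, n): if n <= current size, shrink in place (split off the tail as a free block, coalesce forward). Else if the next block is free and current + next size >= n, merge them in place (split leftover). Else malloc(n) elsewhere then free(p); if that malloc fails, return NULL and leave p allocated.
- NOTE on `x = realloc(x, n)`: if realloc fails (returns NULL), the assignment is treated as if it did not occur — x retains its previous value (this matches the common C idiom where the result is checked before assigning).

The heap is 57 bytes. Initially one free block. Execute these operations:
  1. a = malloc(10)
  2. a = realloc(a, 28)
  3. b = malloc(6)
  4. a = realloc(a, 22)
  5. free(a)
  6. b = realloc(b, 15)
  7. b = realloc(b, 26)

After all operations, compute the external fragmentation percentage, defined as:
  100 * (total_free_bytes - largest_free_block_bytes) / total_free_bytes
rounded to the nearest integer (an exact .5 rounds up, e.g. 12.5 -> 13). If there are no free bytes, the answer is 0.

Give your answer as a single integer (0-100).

Answer: 10

Derivation:
Op 1: a = malloc(10) -> a = 0; heap: [0-9 ALLOC][10-56 FREE]
Op 2: a = realloc(a, 28) -> a = 0; heap: [0-27 ALLOC][28-56 FREE]
Op 3: b = malloc(6) -> b = 28; heap: [0-27 ALLOC][28-33 ALLOC][34-56 FREE]
Op 4: a = realloc(a, 22) -> a = 0; heap: [0-21 ALLOC][22-27 FREE][28-33 ALLOC][34-56 FREE]
Op 5: free(a) -> (freed a); heap: [0-27 FREE][28-33 ALLOC][34-56 FREE]
Op 6: b = realloc(b, 15) -> b = 28; heap: [0-27 FREE][28-42 ALLOC][43-56 FREE]
Op 7: b = realloc(b, 26) -> b = 28; heap: [0-27 FREE][28-53 ALLOC][54-56 FREE]
Free blocks: [28 3] total_free=31 largest=28 -> 100*(31-28)/31 = 300/31 ≈ 9.677 -> rounds to 10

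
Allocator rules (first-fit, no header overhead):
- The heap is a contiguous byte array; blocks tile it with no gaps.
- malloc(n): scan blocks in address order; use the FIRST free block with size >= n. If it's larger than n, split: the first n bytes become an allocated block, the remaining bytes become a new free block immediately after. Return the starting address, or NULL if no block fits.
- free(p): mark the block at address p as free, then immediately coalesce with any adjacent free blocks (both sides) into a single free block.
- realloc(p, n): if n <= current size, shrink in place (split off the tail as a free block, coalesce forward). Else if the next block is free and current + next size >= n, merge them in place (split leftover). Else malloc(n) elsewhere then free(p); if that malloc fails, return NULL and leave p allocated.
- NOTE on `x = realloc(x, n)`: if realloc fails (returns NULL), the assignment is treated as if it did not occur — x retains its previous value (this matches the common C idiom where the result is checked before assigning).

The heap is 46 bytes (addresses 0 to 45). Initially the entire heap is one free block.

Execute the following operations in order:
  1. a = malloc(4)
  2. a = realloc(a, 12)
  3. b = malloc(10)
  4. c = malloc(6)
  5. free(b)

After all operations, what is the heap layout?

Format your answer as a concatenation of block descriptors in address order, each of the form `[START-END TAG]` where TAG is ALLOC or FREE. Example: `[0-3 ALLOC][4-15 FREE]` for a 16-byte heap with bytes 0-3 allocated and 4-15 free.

Op 1: a = malloc(4) -> a = 0; heap: [0-3 ALLOC][4-45 FREE]
Op 2: a = realloc(a, 12) -> a = 0; heap: [0-11 ALLOC][12-45 FREE]
Op 3: b = malloc(10) -> b = 12; heap: [0-11 ALLOC][12-21 ALLOC][22-45 FREE]
Op 4: c = malloc(6) -> c = 22; heap: [0-11 ALLOC][12-21 ALLOC][22-27 ALLOC][28-45 FREE]
Op 5: free(b) -> (freed b); heap: [0-11 ALLOC][12-21 FREE][22-27 ALLOC][28-45 FREE]

Answer: [0-11 ALLOC][12-21 FREE][22-27 ALLOC][28-45 FREE]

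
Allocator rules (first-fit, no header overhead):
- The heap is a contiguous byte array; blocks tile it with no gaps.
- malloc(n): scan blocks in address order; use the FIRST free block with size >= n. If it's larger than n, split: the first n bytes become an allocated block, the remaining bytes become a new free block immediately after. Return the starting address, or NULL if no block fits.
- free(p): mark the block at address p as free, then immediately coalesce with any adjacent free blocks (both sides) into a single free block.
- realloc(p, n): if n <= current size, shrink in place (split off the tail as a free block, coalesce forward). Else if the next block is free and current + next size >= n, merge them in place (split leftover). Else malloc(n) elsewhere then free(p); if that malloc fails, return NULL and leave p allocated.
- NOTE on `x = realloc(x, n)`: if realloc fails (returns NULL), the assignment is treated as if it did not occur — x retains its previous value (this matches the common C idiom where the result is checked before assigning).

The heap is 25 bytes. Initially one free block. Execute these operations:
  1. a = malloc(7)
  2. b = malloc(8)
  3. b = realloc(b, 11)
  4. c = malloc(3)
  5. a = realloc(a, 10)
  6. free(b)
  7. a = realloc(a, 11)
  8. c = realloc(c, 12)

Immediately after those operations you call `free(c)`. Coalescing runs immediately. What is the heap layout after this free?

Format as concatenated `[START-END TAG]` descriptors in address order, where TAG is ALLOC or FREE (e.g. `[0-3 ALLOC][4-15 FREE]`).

Answer: [0-10 ALLOC][11-24 FREE]

Derivation:
Op 1: a = malloc(7) -> a = 0; heap: [0-6 ALLOC][7-24 FREE]
Op 2: b = malloc(8) -> b = 7; heap: [0-6 ALLOC][7-14 ALLOC][15-24 FREE]
Op 3: b = realloc(b, 11) -> b = 7; heap: [0-6 ALLOC][7-17 ALLOC][18-24 FREE]
Op 4: c = malloc(3) -> c = 18; heap: [0-6 ALLOC][7-17 ALLOC][18-20 ALLOC][21-24 FREE]
Op 5: a = realloc(a, 10) -> NULL (a unchanged); heap: [0-6 ALLOC][7-17 ALLOC][18-20 ALLOC][21-24 FREE]
Op 6: free(b) -> (freed b); heap: [0-6 ALLOC][7-17 FREE][18-20 ALLOC][21-24 FREE]
Op 7: a = realloc(a, 11) -> a = 0; heap: [0-10 ALLOC][11-17 FREE][18-20 ALLOC][21-24 FREE]
Op 8: c = realloc(c, 12) -> NULL (c unchanged); heap: [0-10 ALLOC][11-17 FREE][18-20 ALLOC][21-24 FREE]
free(c): c = 18 -> block [18-20 ALLOC]; mark free, coalesce with adjacent free neighbors -> [0-10 ALLOC][11-24 FREE]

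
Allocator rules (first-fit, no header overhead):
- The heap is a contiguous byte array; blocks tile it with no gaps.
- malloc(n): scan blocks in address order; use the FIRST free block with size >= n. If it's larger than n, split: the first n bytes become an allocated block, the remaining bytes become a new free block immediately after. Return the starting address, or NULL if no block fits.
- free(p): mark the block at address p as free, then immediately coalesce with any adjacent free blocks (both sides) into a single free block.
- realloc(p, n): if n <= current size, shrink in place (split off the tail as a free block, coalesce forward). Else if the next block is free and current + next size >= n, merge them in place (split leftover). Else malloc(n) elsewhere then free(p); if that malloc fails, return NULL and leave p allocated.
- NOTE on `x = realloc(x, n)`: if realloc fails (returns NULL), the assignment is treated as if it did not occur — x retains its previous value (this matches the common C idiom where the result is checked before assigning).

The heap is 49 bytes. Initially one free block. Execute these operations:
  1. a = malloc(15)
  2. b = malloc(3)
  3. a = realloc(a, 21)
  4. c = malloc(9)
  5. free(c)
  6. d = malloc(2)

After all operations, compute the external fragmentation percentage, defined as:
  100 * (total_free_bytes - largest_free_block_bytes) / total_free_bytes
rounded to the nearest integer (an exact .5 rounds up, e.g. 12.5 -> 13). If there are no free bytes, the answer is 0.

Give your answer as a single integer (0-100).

Answer: 43

Derivation:
Op 1: a = malloc(15) -> a = 0; heap: [0-14 ALLOC][15-48 FREE]
Op 2: b = malloc(3) -> b = 15; heap: [0-14 ALLOC][15-17 ALLOC][18-48 FREE]
Op 3: a = realloc(a, 21) -> a = 18; heap: [0-14 FREE][15-17 ALLOC][18-38 ALLOC][39-48 FREE]
Op 4: c = malloc(9) -> c = 0; heap: [0-8 ALLOC][9-14 FREE][15-17 ALLOC][18-38 ALLOC][39-48 FREE]
Op 5: free(c) -> (freed c); heap: [0-14 FREE][15-17 ALLOC][18-38 ALLOC][39-48 FREE]
Op 6: d = malloc(2) -> d = 0; heap: [0-1 ALLOC][2-14 FREE][15-17 ALLOC][18-38 ALLOC][39-48 FREE]
Free blocks: [13 10] total_free=23 largest=13 -> 100*(23-13)/23 = 1000/23 ≈ 43.478 -> rounds to 43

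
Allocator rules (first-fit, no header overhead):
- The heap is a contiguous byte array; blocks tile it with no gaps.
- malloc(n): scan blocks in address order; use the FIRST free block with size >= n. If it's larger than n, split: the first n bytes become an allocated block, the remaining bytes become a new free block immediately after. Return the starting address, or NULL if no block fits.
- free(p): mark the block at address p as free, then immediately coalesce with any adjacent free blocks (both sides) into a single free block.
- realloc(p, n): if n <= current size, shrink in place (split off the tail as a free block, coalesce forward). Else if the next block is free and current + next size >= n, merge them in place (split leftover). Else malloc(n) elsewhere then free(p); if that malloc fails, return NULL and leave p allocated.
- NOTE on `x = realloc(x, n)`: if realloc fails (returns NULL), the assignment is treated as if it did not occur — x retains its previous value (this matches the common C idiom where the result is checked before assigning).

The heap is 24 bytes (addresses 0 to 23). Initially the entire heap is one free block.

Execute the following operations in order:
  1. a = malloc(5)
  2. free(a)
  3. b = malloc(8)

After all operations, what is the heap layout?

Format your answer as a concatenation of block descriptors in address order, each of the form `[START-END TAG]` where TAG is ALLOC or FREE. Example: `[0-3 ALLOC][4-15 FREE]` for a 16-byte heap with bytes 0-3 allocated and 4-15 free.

Op 1: a = malloc(5) -> a = 0; heap: [0-4 ALLOC][5-23 FREE]
Op 2: free(a) -> (freed a); heap: [0-23 FREE]
Op 3: b = malloc(8) -> b = 0; heap: [0-7 ALLOC][8-23 FREE]

Answer: [0-7 ALLOC][8-23 FREE]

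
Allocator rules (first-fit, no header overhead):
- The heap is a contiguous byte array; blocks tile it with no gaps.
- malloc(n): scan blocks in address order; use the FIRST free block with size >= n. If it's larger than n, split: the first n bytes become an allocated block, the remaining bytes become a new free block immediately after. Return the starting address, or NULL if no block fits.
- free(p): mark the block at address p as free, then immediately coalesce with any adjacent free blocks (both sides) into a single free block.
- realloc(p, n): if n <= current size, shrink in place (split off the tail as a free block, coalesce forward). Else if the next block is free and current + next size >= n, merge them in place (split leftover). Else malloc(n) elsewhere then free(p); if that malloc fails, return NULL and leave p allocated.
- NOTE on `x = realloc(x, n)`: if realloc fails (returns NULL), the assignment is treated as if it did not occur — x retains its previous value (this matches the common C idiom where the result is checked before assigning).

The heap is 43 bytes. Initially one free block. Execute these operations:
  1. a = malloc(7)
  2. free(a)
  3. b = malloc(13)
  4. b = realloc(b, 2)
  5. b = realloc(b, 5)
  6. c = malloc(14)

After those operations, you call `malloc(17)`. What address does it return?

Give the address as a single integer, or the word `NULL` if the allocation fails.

Answer: 19

Derivation:
Op 1: a = malloc(7) -> a = 0; heap: [0-6 ALLOC][7-42 FREE]
Op 2: free(a) -> (freed a); heap: [0-42 FREE]
Op 3: b = malloc(13) -> b = 0; heap: [0-12 ALLOC][13-42 FREE]
Op 4: b = realloc(b, 2) -> b = 0; heap: [0-1 ALLOC][2-42 FREE]
Op 5: b = realloc(b, 5) -> b = 0; heap: [0-4 ALLOC][5-42 FREE]
Op 6: c = malloc(14) -> c = 5; heap: [0-4 ALLOC][5-18 ALLOC][19-42 FREE]
malloc(17): first-fit scan over [0-4 ALLOC][5-18 ALLOC][19-42 FREE] -> 19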